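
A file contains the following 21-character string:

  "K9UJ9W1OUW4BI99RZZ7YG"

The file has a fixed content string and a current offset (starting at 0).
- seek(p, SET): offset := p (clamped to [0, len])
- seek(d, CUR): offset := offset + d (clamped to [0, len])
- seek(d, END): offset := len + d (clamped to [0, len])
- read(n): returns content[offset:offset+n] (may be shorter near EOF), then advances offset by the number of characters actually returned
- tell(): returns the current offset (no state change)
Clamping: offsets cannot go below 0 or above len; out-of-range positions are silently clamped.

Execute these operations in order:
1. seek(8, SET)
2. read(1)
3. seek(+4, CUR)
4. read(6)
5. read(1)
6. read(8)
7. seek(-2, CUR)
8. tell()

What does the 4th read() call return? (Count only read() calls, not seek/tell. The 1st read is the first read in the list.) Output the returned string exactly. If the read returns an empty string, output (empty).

After 1 (seek(8, SET)): offset=8
After 2 (read(1)): returned 'U', offset=9
After 3 (seek(+4, CUR)): offset=13
After 4 (read(6)): returned '99RZZ7', offset=19
After 5 (read(1)): returned 'Y', offset=20
After 6 (read(8)): returned 'G', offset=21
After 7 (seek(-2, CUR)): offset=19
After 8 (tell()): offset=19

Answer: G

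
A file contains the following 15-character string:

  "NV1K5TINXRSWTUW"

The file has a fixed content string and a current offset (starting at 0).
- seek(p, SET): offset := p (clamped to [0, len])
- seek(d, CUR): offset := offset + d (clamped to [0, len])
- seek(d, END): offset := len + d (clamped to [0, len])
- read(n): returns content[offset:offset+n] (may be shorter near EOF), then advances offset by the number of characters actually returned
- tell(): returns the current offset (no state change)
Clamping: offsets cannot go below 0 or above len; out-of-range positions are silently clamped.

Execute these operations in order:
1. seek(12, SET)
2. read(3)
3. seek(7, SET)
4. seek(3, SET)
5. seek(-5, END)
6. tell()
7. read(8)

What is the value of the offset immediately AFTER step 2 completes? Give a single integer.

Answer: 15

Derivation:
After 1 (seek(12, SET)): offset=12
After 2 (read(3)): returned 'TUW', offset=15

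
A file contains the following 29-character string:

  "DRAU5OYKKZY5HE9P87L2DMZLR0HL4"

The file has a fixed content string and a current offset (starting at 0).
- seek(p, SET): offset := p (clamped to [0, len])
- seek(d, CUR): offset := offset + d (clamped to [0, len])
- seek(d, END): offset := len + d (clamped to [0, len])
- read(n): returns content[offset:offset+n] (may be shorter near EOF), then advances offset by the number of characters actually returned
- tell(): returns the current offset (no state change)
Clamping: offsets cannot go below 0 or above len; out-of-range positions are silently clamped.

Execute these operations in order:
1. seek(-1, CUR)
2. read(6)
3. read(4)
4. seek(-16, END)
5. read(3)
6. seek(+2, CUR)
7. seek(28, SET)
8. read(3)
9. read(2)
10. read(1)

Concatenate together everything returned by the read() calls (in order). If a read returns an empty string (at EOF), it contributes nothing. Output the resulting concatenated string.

Answer: DRAU5OYKKZE9P4

Derivation:
After 1 (seek(-1, CUR)): offset=0
After 2 (read(6)): returned 'DRAU5O', offset=6
After 3 (read(4)): returned 'YKKZ', offset=10
After 4 (seek(-16, END)): offset=13
After 5 (read(3)): returned 'E9P', offset=16
After 6 (seek(+2, CUR)): offset=18
After 7 (seek(28, SET)): offset=28
After 8 (read(3)): returned '4', offset=29
After 9 (read(2)): returned '', offset=29
After 10 (read(1)): returned '', offset=29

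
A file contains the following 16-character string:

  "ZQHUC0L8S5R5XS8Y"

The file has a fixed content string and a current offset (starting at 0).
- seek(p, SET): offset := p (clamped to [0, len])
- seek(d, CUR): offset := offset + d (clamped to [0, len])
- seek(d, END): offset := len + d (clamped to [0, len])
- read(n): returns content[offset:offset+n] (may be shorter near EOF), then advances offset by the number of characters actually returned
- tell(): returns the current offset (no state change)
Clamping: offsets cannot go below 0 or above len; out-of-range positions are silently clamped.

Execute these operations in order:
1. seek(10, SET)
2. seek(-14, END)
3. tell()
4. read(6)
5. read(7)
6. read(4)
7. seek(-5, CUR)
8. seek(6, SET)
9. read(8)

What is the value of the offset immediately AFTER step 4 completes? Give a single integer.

After 1 (seek(10, SET)): offset=10
After 2 (seek(-14, END)): offset=2
After 3 (tell()): offset=2
After 4 (read(6)): returned 'HUC0L8', offset=8

Answer: 8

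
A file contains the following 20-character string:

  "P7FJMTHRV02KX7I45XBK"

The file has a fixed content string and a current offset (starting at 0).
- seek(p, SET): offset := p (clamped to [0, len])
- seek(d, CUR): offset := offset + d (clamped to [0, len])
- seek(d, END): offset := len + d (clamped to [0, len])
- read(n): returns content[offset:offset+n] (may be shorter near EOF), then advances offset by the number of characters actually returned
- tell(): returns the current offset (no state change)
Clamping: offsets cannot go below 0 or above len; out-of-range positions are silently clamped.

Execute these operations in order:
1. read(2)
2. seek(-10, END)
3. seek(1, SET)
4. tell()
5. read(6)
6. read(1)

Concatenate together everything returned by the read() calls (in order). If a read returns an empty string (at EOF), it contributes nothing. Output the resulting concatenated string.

After 1 (read(2)): returned 'P7', offset=2
After 2 (seek(-10, END)): offset=10
After 3 (seek(1, SET)): offset=1
After 4 (tell()): offset=1
After 5 (read(6)): returned '7FJMTH', offset=7
After 6 (read(1)): returned 'R', offset=8

Answer: P77FJMTHR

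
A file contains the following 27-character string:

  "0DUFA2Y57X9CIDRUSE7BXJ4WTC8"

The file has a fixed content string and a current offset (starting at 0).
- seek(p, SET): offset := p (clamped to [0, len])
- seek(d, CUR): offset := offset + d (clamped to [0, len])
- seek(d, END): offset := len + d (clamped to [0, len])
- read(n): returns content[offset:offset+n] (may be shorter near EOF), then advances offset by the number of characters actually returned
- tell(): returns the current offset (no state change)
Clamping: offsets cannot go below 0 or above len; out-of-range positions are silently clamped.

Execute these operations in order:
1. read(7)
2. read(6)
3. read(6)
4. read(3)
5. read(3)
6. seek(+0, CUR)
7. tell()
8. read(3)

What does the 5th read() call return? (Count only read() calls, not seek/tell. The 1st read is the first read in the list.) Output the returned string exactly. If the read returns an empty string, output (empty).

Answer: 4WT

Derivation:
After 1 (read(7)): returned '0DUFA2Y', offset=7
After 2 (read(6)): returned '57X9CI', offset=13
After 3 (read(6)): returned 'DRUSE7', offset=19
After 4 (read(3)): returned 'BXJ', offset=22
After 5 (read(3)): returned '4WT', offset=25
After 6 (seek(+0, CUR)): offset=25
After 7 (tell()): offset=25
After 8 (read(3)): returned 'C8', offset=27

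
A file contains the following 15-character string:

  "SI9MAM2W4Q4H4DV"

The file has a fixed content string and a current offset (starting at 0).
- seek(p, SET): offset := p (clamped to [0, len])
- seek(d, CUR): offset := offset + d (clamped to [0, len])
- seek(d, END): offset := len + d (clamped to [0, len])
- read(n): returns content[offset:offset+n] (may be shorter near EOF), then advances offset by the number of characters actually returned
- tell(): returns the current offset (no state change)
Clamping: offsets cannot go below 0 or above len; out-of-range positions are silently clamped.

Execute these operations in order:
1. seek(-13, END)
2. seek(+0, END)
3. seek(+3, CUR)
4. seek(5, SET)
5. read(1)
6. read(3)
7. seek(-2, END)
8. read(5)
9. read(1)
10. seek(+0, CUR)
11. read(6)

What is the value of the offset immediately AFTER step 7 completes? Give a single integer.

After 1 (seek(-13, END)): offset=2
After 2 (seek(+0, END)): offset=15
After 3 (seek(+3, CUR)): offset=15
After 4 (seek(5, SET)): offset=5
After 5 (read(1)): returned 'M', offset=6
After 6 (read(3)): returned '2W4', offset=9
After 7 (seek(-2, END)): offset=13

Answer: 13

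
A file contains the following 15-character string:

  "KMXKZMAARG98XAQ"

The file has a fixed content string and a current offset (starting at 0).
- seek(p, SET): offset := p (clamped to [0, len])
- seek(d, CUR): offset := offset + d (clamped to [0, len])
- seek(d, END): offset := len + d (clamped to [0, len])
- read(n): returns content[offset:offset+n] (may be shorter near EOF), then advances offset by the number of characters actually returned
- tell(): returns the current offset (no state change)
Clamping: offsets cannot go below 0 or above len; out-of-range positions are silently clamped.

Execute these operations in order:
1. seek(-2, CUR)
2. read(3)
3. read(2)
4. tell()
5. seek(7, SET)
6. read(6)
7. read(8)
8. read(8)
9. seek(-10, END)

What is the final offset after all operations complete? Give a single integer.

After 1 (seek(-2, CUR)): offset=0
After 2 (read(3)): returned 'KMX', offset=3
After 3 (read(2)): returned 'KZ', offset=5
After 4 (tell()): offset=5
After 5 (seek(7, SET)): offset=7
After 6 (read(6)): returned 'ARG98X', offset=13
After 7 (read(8)): returned 'AQ', offset=15
After 8 (read(8)): returned '', offset=15
After 9 (seek(-10, END)): offset=5

Answer: 5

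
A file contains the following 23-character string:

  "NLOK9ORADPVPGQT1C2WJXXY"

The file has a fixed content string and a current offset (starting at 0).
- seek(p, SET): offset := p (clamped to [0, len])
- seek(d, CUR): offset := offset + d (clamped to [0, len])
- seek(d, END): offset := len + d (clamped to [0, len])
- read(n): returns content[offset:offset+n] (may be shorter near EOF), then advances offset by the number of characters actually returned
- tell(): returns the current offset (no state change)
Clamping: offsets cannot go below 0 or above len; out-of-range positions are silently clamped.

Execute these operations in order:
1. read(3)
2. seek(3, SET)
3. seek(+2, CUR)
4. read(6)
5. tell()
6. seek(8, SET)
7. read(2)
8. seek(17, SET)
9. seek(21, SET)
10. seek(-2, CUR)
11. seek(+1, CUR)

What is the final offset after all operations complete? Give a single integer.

Answer: 20

Derivation:
After 1 (read(3)): returned 'NLO', offset=3
After 2 (seek(3, SET)): offset=3
After 3 (seek(+2, CUR)): offset=5
After 4 (read(6)): returned 'ORADPV', offset=11
After 5 (tell()): offset=11
After 6 (seek(8, SET)): offset=8
After 7 (read(2)): returned 'DP', offset=10
After 8 (seek(17, SET)): offset=17
After 9 (seek(21, SET)): offset=21
After 10 (seek(-2, CUR)): offset=19
After 11 (seek(+1, CUR)): offset=20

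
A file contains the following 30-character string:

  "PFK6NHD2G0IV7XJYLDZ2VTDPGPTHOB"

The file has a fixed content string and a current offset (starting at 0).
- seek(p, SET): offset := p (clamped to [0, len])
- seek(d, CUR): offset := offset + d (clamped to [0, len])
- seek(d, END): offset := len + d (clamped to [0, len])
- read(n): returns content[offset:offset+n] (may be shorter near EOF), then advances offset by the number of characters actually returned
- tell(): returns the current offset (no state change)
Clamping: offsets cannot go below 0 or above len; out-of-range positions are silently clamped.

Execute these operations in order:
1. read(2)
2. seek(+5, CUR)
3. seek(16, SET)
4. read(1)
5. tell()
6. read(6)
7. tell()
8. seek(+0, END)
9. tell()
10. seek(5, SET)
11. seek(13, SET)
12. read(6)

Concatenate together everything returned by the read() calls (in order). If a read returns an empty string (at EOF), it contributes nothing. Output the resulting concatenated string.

Answer: PFLDZ2VTDXJYLDZ

Derivation:
After 1 (read(2)): returned 'PF', offset=2
After 2 (seek(+5, CUR)): offset=7
After 3 (seek(16, SET)): offset=16
After 4 (read(1)): returned 'L', offset=17
After 5 (tell()): offset=17
After 6 (read(6)): returned 'DZ2VTD', offset=23
After 7 (tell()): offset=23
After 8 (seek(+0, END)): offset=30
After 9 (tell()): offset=30
After 10 (seek(5, SET)): offset=5
After 11 (seek(13, SET)): offset=13
After 12 (read(6)): returned 'XJYLDZ', offset=19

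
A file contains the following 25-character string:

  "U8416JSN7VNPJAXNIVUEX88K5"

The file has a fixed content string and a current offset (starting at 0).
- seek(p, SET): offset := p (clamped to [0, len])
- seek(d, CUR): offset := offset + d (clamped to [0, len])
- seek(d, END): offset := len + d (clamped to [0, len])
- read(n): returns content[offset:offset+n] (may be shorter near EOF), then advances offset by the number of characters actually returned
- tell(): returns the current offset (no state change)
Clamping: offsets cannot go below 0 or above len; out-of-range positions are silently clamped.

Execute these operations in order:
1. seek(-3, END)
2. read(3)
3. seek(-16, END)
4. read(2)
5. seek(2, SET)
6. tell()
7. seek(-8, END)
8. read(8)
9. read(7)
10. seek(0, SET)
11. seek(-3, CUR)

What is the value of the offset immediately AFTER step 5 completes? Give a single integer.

Answer: 2

Derivation:
After 1 (seek(-3, END)): offset=22
After 2 (read(3)): returned '8K5', offset=25
After 3 (seek(-16, END)): offset=9
After 4 (read(2)): returned 'VN', offset=11
After 5 (seek(2, SET)): offset=2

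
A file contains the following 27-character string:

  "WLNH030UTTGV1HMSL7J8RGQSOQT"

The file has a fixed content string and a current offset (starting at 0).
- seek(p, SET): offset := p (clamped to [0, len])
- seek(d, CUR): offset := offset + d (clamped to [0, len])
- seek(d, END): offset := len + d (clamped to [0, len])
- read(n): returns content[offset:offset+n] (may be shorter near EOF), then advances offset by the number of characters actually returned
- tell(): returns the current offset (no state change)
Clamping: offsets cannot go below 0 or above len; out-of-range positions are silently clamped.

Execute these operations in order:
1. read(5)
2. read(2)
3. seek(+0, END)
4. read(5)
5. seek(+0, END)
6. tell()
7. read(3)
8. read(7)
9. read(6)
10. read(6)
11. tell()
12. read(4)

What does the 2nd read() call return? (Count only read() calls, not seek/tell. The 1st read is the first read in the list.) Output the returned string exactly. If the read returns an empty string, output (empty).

Answer: 30

Derivation:
After 1 (read(5)): returned 'WLNH0', offset=5
After 2 (read(2)): returned '30', offset=7
After 3 (seek(+0, END)): offset=27
After 4 (read(5)): returned '', offset=27
After 5 (seek(+0, END)): offset=27
After 6 (tell()): offset=27
After 7 (read(3)): returned '', offset=27
After 8 (read(7)): returned '', offset=27
After 9 (read(6)): returned '', offset=27
After 10 (read(6)): returned '', offset=27
After 11 (tell()): offset=27
After 12 (read(4)): returned '', offset=27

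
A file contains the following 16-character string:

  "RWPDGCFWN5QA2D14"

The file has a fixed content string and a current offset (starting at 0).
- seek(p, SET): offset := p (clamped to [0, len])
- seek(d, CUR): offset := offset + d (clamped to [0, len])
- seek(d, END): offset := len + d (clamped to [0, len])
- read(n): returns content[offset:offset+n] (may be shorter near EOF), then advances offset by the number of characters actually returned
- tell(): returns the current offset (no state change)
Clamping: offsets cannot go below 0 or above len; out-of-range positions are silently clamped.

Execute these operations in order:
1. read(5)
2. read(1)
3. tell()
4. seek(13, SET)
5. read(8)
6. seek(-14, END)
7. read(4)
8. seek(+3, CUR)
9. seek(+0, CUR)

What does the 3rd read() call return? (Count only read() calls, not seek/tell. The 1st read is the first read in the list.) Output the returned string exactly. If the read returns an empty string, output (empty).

After 1 (read(5)): returned 'RWPDG', offset=5
After 2 (read(1)): returned 'C', offset=6
After 3 (tell()): offset=6
After 4 (seek(13, SET)): offset=13
After 5 (read(8)): returned 'D14', offset=16
After 6 (seek(-14, END)): offset=2
After 7 (read(4)): returned 'PDGC', offset=6
After 8 (seek(+3, CUR)): offset=9
After 9 (seek(+0, CUR)): offset=9

Answer: D14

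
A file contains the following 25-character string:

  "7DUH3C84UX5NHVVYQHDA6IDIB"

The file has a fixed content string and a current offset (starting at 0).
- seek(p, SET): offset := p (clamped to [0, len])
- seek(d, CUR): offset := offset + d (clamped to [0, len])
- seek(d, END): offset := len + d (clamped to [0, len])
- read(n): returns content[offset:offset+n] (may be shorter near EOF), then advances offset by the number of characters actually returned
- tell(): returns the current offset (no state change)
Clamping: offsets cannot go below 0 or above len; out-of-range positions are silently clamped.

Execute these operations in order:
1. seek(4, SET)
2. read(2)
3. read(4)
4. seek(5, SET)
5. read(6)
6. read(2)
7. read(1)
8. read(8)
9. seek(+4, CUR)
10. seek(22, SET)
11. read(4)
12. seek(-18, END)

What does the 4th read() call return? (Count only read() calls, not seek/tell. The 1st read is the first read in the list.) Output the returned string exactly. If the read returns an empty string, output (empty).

Answer: NH

Derivation:
After 1 (seek(4, SET)): offset=4
After 2 (read(2)): returned '3C', offset=6
After 3 (read(4)): returned '84UX', offset=10
After 4 (seek(5, SET)): offset=5
After 5 (read(6)): returned 'C84UX5', offset=11
After 6 (read(2)): returned 'NH', offset=13
After 7 (read(1)): returned 'V', offset=14
After 8 (read(8)): returned 'VYQHDA6I', offset=22
After 9 (seek(+4, CUR)): offset=25
After 10 (seek(22, SET)): offset=22
After 11 (read(4)): returned 'DIB', offset=25
After 12 (seek(-18, END)): offset=7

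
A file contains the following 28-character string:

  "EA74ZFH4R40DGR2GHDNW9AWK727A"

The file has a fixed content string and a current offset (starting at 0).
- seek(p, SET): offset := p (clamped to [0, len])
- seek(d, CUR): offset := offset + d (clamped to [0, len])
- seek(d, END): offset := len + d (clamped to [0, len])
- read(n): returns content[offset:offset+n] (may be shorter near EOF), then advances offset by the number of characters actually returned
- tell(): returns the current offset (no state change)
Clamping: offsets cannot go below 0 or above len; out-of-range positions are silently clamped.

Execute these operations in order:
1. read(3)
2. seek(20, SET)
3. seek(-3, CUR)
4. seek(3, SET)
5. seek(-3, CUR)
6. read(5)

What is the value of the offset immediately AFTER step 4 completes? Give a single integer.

Answer: 3

Derivation:
After 1 (read(3)): returned 'EA7', offset=3
After 2 (seek(20, SET)): offset=20
After 3 (seek(-3, CUR)): offset=17
After 4 (seek(3, SET)): offset=3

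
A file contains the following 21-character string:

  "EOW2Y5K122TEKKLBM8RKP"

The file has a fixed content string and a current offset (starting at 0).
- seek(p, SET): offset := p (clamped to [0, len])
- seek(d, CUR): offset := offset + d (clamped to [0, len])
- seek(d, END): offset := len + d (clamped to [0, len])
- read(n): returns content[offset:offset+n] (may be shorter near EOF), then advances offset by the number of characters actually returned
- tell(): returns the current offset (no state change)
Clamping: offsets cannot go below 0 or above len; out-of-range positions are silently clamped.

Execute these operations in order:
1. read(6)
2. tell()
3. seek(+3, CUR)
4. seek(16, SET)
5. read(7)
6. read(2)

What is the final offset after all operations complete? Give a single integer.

Answer: 21

Derivation:
After 1 (read(6)): returned 'EOW2Y5', offset=6
After 2 (tell()): offset=6
After 3 (seek(+3, CUR)): offset=9
After 4 (seek(16, SET)): offset=16
After 5 (read(7)): returned 'M8RKP', offset=21
After 6 (read(2)): returned '', offset=21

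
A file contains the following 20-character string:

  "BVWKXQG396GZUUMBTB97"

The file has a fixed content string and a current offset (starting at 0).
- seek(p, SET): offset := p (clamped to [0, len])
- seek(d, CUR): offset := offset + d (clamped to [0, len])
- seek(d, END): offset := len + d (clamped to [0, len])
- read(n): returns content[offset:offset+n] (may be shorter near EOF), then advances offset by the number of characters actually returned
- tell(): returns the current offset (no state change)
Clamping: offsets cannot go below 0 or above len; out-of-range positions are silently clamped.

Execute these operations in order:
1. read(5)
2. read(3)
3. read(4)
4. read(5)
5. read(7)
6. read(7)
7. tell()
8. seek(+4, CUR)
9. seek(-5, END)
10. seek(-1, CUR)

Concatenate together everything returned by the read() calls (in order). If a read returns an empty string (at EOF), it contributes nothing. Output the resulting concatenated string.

Answer: BVWKXQG396GZUUMBTB97

Derivation:
After 1 (read(5)): returned 'BVWKX', offset=5
After 2 (read(3)): returned 'QG3', offset=8
After 3 (read(4)): returned '96GZ', offset=12
After 4 (read(5)): returned 'UUMBT', offset=17
After 5 (read(7)): returned 'B97', offset=20
After 6 (read(7)): returned '', offset=20
After 7 (tell()): offset=20
After 8 (seek(+4, CUR)): offset=20
After 9 (seek(-5, END)): offset=15
After 10 (seek(-1, CUR)): offset=14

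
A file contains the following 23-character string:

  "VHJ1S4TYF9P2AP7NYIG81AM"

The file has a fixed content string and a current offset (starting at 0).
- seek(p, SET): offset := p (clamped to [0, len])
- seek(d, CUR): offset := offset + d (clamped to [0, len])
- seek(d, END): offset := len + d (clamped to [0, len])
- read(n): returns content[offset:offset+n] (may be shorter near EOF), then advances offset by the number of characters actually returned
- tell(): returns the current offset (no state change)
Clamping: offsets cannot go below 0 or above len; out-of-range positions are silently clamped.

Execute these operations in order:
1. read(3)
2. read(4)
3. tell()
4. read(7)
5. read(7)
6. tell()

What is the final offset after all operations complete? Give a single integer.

Answer: 21

Derivation:
After 1 (read(3)): returned 'VHJ', offset=3
After 2 (read(4)): returned '1S4T', offset=7
After 3 (tell()): offset=7
After 4 (read(7)): returned 'YF9P2AP', offset=14
After 5 (read(7)): returned '7NYIG81', offset=21
After 6 (tell()): offset=21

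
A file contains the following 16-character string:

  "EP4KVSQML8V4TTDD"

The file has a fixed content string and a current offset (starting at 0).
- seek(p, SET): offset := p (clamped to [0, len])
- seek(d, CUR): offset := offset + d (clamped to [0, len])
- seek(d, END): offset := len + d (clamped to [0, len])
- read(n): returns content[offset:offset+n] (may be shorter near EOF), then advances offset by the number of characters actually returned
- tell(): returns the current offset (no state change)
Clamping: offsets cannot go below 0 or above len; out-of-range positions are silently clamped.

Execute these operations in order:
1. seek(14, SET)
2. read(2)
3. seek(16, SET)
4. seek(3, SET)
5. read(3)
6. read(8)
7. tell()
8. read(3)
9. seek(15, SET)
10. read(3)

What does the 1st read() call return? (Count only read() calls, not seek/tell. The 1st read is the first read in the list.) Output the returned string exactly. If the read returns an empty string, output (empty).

Answer: DD

Derivation:
After 1 (seek(14, SET)): offset=14
After 2 (read(2)): returned 'DD', offset=16
After 3 (seek(16, SET)): offset=16
After 4 (seek(3, SET)): offset=3
After 5 (read(3)): returned 'KVS', offset=6
After 6 (read(8)): returned 'QML8V4TT', offset=14
After 7 (tell()): offset=14
After 8 (read(3)): returned 'DD', offset=16
After 9 (seek(15, SET)): offset=15
After 10 (read(3)): returned 'D', offset=16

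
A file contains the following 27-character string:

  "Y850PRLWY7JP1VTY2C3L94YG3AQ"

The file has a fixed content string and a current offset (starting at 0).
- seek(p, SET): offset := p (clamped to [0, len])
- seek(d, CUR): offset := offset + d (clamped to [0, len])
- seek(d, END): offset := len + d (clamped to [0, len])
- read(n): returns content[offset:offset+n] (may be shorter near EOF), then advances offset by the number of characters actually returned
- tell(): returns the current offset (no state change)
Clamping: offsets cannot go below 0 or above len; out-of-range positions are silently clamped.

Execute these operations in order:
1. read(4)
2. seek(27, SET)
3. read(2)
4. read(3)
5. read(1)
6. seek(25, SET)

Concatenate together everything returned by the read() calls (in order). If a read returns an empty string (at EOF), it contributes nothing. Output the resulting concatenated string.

After 1 (read(4)): returned 'Y850', offset=4
After 2 (seek(27, SET)): offset=27
After 3 (read(2)): returned '', offset=27
After 4 (read(3)): returned '', offset=27
After 5 (read(1)): returned '', offset=27
After 6 (seek(25, SET)): offset=25

Answer: Y850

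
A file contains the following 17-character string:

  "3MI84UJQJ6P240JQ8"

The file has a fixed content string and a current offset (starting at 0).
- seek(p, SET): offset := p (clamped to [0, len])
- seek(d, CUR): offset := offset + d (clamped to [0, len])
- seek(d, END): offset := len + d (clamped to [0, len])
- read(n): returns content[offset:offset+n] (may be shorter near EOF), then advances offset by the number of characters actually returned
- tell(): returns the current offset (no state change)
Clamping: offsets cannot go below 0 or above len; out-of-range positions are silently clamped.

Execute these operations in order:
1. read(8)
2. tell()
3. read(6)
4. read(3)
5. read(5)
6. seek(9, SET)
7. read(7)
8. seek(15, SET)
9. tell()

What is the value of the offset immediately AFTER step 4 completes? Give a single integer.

After 1 (read(8)): returned '3MI84UJQ', offset=8
After 2 (tell()): offset=8
After 3 (read(6)): returned 'J6P240', offset=14
After 4 (read(3)): returned 'JQ8', offset=17

Answer: 17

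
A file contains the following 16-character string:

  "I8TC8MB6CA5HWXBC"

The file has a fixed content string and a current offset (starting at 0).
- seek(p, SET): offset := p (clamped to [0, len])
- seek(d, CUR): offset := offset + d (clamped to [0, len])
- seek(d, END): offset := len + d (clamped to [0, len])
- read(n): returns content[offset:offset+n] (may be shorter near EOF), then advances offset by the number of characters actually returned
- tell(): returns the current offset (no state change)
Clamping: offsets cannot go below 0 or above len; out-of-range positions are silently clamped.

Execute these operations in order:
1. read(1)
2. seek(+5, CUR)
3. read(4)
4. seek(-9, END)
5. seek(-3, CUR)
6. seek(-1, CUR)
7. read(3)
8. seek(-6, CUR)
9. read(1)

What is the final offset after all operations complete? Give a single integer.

Answer: 1

Derivation:
After 1 (read(1)): returned 'I', offset=1
After 2 (seek(+5, CUR)): offset=6
After 3 (read(4)): returned 'B6CA', offset=10
After 4 (seek(-9, END)): offset=7
After 5 (seek(-3, CUR)): offset=4
After 6 (seek(-1, CUR)): offset=3
After 7 (read(3)): returned 'C8M', offset=6
After 8 (seek(-6, CUR)): offset=0
After 9 (read(1)): returned 'I', offset=1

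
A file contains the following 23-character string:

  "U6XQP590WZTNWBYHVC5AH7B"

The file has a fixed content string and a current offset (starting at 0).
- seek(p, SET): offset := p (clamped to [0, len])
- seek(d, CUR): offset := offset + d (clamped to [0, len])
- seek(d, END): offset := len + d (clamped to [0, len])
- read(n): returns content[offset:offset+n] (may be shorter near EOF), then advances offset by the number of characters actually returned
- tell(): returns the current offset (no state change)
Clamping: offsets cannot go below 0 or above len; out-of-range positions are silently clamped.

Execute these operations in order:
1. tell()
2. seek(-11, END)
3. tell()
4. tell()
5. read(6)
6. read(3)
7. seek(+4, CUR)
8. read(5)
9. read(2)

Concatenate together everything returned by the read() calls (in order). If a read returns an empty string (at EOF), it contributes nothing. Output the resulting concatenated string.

Answer: WBYHVC5AH

Derivation:
After 1 (tell()): offset=0
After 2 (seek(-11, END)): offset=12
After 3 (tell()): offset=12
After 4 (tell()): offset=12
After 5 (read(6)): returned 'WBYHVC', offset=18
After 6 (read(3)): returned '5AH', offset=21
After 7 (seek(+4, CUR)): offset=23
After 8 (read(5)): returned '', offset=23
After 9 (read(2)): returned '', offset=23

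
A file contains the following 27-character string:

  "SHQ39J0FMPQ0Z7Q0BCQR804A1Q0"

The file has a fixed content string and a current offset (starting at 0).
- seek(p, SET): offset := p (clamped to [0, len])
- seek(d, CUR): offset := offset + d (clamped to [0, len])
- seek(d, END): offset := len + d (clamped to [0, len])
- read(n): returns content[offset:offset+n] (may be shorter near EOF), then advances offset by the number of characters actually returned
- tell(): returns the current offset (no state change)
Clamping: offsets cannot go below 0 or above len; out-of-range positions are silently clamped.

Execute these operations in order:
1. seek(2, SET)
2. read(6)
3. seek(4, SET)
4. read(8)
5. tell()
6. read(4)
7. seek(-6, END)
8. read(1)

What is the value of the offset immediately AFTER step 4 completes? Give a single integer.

Answer: 12

Derivation:
After 1 (seek(2, SET)): offset=2
After 2 (read(6)): returned 'Q39J0F', offset=8
After 3 (seek(4, SET)): offset=4
After 4 (read(8)): returned '9J0FMPQ0', offset=12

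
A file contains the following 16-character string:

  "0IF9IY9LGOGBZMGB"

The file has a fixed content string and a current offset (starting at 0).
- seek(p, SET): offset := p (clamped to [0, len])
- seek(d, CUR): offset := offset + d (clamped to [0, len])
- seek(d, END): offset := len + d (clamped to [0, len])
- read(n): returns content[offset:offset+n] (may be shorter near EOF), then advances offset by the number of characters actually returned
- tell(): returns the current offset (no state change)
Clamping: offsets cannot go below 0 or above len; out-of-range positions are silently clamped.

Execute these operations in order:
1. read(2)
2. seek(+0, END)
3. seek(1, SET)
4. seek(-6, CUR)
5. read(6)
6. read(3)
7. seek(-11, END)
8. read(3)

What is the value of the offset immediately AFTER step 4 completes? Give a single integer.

Answer: 0

Derivation:
After 1 (read(2)): returned '0I', offset=2
After 2 (seek(+0, END)): offset=16
After 3 (seek(1, SET)): offset=1
After 4 (seek(-6, CUR)): offset=0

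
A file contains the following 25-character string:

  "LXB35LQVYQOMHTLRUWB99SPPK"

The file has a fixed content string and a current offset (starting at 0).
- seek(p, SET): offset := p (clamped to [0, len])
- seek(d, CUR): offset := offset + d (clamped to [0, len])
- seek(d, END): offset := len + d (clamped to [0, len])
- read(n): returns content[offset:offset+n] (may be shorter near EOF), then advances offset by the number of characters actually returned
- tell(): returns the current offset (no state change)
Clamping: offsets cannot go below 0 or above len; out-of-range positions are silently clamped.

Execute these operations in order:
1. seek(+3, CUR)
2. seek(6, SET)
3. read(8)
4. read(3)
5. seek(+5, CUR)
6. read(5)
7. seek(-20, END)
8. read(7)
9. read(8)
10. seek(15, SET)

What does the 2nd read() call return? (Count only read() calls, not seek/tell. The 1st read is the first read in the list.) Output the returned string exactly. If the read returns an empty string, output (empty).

After 1 (seek(+3, CUR)): offset=3
After 2 (seek(6, SET)): offset=6
After 3 (read(8)): returned 'QVYQOMHT', offset=14
After 4 (read(3)): returned 'LRU', offset=17
After 5 (seek(+5, CUR)): offset=22
After 6 (read(5)): returned 'PPK', offset=25
After 7 (seek(-20, END)): offset=5
After 8 (read(7)): returned 'LQVYQOM', offset=12
After 9 (read(8)): returned 'HTLRUWB9', offset=20
After 10 (seek(15, SET)): offset=15

Answer: LRU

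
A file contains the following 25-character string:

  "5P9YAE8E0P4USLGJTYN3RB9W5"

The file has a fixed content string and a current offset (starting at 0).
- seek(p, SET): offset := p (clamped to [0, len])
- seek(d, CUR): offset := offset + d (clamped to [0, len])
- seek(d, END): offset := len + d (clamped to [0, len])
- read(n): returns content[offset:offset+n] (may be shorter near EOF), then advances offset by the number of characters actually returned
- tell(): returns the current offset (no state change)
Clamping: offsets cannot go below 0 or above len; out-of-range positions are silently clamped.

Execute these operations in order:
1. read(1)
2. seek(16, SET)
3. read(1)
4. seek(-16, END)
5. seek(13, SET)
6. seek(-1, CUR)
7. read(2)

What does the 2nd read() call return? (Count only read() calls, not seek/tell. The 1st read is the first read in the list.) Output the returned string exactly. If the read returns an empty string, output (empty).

Answer: T

Derivation:
After 1 (read(1)): returned '5', offset=1
After 2 (seek(16, SET)): offset=16
After 3 (read(1)): returned 'T', offset=17
After 4 (seek(-16, END)): offset=9
After 5 (seek(13, SET)): offset=13
After 6 (seek(-1, CUR)): offset=12
After 7 (read(2)): returned 'SL', offset=14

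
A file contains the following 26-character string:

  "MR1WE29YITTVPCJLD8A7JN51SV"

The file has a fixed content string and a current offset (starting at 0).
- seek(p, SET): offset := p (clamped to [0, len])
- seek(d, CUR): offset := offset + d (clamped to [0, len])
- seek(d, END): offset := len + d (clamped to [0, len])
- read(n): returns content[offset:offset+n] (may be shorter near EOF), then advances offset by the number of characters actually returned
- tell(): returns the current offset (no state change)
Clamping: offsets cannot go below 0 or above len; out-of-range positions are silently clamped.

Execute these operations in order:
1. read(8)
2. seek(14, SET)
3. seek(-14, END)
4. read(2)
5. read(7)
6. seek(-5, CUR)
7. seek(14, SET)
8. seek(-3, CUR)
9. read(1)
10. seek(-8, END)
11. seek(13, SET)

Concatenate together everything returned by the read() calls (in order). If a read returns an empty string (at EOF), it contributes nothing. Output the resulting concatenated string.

After 1 (read(8)): returned 'MR1WE29Y', offset=8
After 2 (seek(14, SET)): offset=14
After 3 (seek(-14, END)): offset=12
After 4 (read(2)): returned 'PC', offset=14
After 5 (read(7)): returned 'JLD8A7J', offset=21
After 6 (seek(-5, CUR)): offset=16
After 7 (seek(14, SET)): offset=14
After 8 (seek(-3, CUR)): offset=11
After 9 (read(1)): returned 'V', offset=12
After 10 (seek(-8, END)): offset=18
After 11 (seek(13, SET)): offset=13

Answer: MR1WE29YPCJLD8A7JV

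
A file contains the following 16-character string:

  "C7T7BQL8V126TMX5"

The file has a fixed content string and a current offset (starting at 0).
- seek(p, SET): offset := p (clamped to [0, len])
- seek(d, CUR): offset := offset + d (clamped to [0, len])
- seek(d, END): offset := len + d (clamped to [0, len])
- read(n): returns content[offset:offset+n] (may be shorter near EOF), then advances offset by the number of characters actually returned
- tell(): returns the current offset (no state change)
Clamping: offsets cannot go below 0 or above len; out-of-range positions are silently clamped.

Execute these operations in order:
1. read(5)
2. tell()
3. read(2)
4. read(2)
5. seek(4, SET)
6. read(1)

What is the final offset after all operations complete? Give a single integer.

Answer: 5

Derivation:
After 1 (read(5)): returned 'C7T7B', offset=5
After 2 (tell()): offset=5
After 3 (read(2)): returned 'QL', offset=7
After 4 (read(2)): returned '8V', offset=9
After 5 (seek(4, SET)): offset=4
After 6 (read(1)): returned 'B', offset=5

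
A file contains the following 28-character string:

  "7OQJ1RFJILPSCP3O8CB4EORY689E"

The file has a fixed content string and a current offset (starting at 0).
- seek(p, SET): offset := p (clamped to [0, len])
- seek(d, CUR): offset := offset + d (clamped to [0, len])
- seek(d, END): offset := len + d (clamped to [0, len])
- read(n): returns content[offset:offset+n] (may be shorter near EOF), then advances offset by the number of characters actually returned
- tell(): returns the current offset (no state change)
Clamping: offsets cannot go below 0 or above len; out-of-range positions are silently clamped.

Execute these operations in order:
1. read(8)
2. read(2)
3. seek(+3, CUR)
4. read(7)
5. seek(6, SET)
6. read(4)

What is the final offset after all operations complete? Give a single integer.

After 1 (read(8)): returned '7OQJ1RFJ', offset=8
After 2 (read(2)): returned 'IL', offset=10
After 3 (seek(+3, CUR)): offset=13
After 4 (read(7)): returned 'P3O8CB4', offset=20
After 5 (seek(6, SET)): offset=6
After 6 (read(4)): returned 'FJIL', offset=10

Answer: 10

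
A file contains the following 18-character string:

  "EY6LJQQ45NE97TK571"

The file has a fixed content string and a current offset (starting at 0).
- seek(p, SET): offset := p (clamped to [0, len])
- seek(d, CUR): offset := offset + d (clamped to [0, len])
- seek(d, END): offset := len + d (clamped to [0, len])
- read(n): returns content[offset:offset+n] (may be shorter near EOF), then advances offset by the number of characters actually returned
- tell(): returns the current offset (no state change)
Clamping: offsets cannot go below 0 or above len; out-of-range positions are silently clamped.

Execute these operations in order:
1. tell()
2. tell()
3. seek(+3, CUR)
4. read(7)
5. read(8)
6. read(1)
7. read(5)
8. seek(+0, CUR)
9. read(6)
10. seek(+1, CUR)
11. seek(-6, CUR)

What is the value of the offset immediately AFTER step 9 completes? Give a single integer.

After 1 (tell()): offset=0
After 2 (tell()): offset=0
After 3 (seek(+3, CUR)): offset=3
After 4 (read(7)): returned 'LJQQ45N', offset=10
After 5 (read(8)): returned 'E97TK571', offset=18
After 6 (read(1)): returned '', offset=18
After 7 (read(5)): returned '', offset=18
After 8 (seek(+0, CUR)): offset=18
After 9 (read(6)): returned '', offset=18

Answer: 18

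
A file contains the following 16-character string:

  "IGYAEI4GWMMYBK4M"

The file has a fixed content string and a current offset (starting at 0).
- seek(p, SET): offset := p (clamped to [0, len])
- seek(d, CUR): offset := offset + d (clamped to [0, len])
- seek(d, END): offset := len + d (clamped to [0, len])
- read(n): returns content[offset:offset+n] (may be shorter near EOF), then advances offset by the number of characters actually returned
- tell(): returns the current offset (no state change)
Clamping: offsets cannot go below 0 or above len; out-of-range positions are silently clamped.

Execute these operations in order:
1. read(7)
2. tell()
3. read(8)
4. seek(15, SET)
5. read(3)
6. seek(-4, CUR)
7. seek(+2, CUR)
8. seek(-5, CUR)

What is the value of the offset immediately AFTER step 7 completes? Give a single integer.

After 1 (read(7)): returned 'IGYAEI4', offset=7
After 2 (tell()): offset=7
After 3 (read(8)): returned 'GWMMYBK4', offset=15
After 4 (seek(15, SET)): offset=15
After 5 (read(3)): returned 'M', offset=16
After 6 (seek(-4, CUR)): offset=12
After 7 (seek(+2, CUR)): offset=14

Answer: 14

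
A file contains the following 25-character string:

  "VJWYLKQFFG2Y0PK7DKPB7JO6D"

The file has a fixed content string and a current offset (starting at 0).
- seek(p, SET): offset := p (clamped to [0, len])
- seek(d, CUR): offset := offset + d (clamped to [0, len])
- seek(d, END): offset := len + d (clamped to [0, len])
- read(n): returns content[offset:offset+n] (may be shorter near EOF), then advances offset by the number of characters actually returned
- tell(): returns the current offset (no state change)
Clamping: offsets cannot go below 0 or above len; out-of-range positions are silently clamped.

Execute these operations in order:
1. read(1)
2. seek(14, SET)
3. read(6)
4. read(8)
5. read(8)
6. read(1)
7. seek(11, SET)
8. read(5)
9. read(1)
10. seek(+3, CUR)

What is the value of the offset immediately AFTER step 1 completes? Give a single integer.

After 1 (read(1)): returned 'V', offset=1

Answer: 1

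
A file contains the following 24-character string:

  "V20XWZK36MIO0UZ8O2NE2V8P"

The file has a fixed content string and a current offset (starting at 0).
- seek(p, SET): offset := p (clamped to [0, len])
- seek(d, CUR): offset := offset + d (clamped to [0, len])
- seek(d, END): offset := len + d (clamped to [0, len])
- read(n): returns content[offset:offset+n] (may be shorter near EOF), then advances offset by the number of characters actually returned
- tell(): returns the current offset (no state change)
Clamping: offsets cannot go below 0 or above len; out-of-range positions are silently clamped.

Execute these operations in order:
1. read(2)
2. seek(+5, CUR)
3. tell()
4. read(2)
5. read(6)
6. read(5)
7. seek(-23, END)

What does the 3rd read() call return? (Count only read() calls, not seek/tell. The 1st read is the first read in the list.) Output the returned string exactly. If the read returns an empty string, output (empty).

After 1 (read(2)): returned 'V2', offset=2
After 2 (seek(+5, CUR)): offset=7
After 3 (tell()): offset=7
After 4 (read(2)): returned '36', offset=9
After 5 (read(6)): returned 'MIO0UZ', offset=15
After 6 (read(5)): returned '8O2NE', offset=20
After 7 (seek(-23, END)): offset=1

Answer: MIO0UZ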